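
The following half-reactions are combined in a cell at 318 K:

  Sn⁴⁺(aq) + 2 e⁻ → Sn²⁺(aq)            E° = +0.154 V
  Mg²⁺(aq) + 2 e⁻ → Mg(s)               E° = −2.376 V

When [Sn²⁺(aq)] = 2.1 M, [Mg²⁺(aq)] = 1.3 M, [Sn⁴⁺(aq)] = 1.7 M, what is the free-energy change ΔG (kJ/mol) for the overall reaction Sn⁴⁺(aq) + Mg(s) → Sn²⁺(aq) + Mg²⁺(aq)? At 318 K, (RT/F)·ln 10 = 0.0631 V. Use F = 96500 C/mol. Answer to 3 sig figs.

With Sn⁴⁺/Sn²⁺ reduced at the cathode, E°cell = +0.154 − (−2.376) = +2.530 V and n = 2.
Here Q = ([Sn²⁺(aq)]·[Mg²⁺(aq)]) / [Sn⁴⁺(aq)] = 1.61 (log Q = 0.206), giving E = +2.530 − (0.0631/2)·(0.206) = +2.5235 V.
Finally ΔG = −nFE = −(2)(96500 C/mol)(+2.5235 V) = −487 kJ/mol.

−487 kJ/mol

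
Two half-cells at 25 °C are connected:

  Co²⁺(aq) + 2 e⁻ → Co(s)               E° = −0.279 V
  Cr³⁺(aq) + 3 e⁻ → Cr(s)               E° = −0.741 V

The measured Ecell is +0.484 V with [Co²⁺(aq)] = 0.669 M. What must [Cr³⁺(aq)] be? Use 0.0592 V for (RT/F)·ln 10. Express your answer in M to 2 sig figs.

0.042 M

The Co²⁺/Co couple has the larger reduction potential, so it is the cathode: E°cell = −0.279 − (−0.741) = +0.462 V and n = 6.
Since E = E° − (0.0592/n)·log Q, log Q = n(E° − E)/0.0592 = −2.230.
For 3 Co²⁺(aq) + 2 Cr(s) → 3 Co(s) + 2 Cr³⁺(aq), the reaction quotient is Q = [Cr³⁺(aq)]^2 / [Co²⁺(aq)]^3.
Isolating [Cr³⁺(aq)] in Q = 10^{−2.230} yields log [Cr³⁺(aq)] = −1.377, i.e. 0.042 M.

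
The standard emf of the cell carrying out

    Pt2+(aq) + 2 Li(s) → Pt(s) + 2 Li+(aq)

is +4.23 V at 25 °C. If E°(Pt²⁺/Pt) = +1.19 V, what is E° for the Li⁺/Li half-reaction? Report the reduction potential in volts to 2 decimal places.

−3.04 V

In the reaction as written the Pt²⁺/Pt couple is reduced (cathode) and Li⁺/Li is oxidized (anode), so E°cell = E°(Pt²⁺/Pt) − E°(Li⁺/Li).
E°(Li⁺/Li) = E°(cathode) − E°cell = +1.19 − (+4.23) = −3.04 V.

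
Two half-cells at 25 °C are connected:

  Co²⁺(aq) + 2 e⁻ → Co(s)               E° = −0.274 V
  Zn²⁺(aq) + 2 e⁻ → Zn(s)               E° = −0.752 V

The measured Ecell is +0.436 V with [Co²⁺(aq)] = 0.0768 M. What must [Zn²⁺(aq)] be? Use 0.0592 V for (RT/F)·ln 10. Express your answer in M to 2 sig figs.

The Co²⁺/Co couple has the larger reduction potential, so it is the cathode: E°cell = −0.274 − (−0.752) = +0.478 V and n = 2.
Rearranging E = E° − (0.0592/n)·log Q gives log Q = 2(+0.478 − (+0.436))/0.0592 = 1.419.
For Co²⁺(aq) + Zn(s) → Co(s) + Zn²⁺(aq), the reaction quotient is Q = [Zn²⁺(aq)] / [Co²⁺(aq)].
Solving for the unknown gives log [Zn²⁺(aq)] = 0.304, so [Zn²⁺(aq)] ≈ 2.0 M.

2.0 M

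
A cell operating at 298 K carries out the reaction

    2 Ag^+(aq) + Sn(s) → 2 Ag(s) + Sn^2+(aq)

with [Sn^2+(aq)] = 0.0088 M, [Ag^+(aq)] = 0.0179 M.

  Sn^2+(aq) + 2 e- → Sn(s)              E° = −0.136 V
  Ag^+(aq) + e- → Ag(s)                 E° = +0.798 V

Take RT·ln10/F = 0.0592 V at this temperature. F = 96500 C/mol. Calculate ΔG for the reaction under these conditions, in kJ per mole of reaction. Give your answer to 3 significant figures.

−172 kJ/mol

With Ag⁺/Ag reduced at the cathode, E°cell = +0.798 − (−0.136) = +0.934 V and n = 2.
The reaction quotient is [Sn^2+(aq)] / [Ag^+(aq)]^2 = 27.5; by Nernst, E = +0.934 − (0.0592/2)(1.439) = +0.8914 V.
ΔG = −nFE = −(2)(96500)(+0.8914) J/mol = −172 kJ/mol.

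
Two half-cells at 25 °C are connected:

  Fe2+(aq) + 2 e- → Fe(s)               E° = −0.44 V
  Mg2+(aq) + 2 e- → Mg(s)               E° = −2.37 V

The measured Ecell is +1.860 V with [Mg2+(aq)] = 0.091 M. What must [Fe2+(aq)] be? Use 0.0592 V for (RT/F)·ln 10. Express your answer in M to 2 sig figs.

0.00039 M

With Fe²⁺/Fe at the cathode and Mg²⁺/Mg at the anode, E°cell = −0.44 − (−2.37) = +1.93 V (n = 2).
Since E = E° − (0.0592/n)·log Q, log Q = n(E° − E)/0.0592 = 2.365.
The balanced reaction is Fe2+(aq) + Mg(s) → Fe(s) + Mg2+(aq), so Q = [Mg2+(aq)] / [Fe2+(aq)].
Isolating [Fe2+(aq)] in Q = 10^{2.365} yields log [Fe2+(aq)] = −3.406, i.e. 0.00039 M.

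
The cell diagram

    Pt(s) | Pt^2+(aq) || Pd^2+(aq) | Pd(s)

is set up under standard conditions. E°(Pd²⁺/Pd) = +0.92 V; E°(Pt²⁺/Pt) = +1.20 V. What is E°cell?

−0.28 V

By convention the left-hand electrode in cell notation is the anode (oxidation) and the right-hand electrode is the cathode (reduction).
E°cell = E°(right) − E°(left) = +0.92 − (+1.20) = −0.28 V.
The negative sign shows that, as written, the cell would require an external voltage to drive the reaction.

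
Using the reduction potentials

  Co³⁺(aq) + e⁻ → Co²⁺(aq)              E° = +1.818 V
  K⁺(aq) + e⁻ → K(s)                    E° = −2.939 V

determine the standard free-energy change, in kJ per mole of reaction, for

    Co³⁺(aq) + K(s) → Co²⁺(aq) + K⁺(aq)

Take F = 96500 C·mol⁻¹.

In the reaction as written Co³⁺(aq) is reduced, so the Co³⁺/Co²⁺ couple is the cathode and K⁺/K is the anode.
E°cell = +1.818 − (−2.939) = +4.757 V; balancing electrons gives n = 1.
ΔG° = −nFE°cell = −(1)(96500)(+4.757) J/mol = −459 kJ/mol.

−459 kJ/mol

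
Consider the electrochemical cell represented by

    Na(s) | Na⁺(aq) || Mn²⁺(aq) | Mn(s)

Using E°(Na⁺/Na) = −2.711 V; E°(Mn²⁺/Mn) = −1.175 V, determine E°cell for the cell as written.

By convention the left-hand electrode in cell notation is the anode (oxidation) and the right-hand electrode is the cathode (reduction).
E°cell = E°(right) − E°(left) = −1.175 − (−2.711) = +1.536 V.

+1.536 V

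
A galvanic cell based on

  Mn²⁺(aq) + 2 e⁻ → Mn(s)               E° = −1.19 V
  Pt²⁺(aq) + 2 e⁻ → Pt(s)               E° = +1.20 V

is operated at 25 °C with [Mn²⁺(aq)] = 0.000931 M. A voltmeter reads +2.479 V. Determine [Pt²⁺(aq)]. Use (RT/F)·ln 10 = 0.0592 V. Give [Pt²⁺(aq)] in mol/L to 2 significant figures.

0.95 M

The Pt²⁺/Pt couple has the larger reduction potential, so it is the cathode: E°cell = +1.20 − (−1.19) = +2.39 V and n = 2.
From the Nernst equation, log Q = n(E° − E)/0.0592 = 2·(+2.39 − (+2.479))/0.0592 = −3.007.
For Pt²⁺(aq) + Mn(s) → Pt(s) + Mn²⁺(aq), the reaction quotient is Q = [Mn²⁺(aq)] / [Pt²⁺(aq)].
Substituting the known concentrations and solving, log [Pt²⁺(aq)] = −0.024 and [Pt²⁺(aq)] = 0.95 M.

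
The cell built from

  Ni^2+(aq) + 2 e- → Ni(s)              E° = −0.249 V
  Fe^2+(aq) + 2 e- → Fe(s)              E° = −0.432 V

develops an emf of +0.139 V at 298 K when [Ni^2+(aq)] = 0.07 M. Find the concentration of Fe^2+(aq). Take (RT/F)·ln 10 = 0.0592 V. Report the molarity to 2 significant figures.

2.1 M

The Ni²⁺/Ni couple has the larger reduction potential, so it is the cathode: E°cell = −0.249 − (−0.432) = +0.183 V and n = 2.
From the Nernst equation, log Q = n(E° − E)/0.0592 = 2·(+0.183 − (+0.139))/0.0592 = 1.486.
For Ni^2+(aq) + Fe(s) → Ni(s) + Fe^2+(aq), the reaction quotient is Q = [Fe^2+(aq)] / [Ni^2+(aq)].
Substituting the known concentrations and solving, log [Fe^2+(aq)] = 0.331 and [Fe^2+(aq)] = 2.1 M.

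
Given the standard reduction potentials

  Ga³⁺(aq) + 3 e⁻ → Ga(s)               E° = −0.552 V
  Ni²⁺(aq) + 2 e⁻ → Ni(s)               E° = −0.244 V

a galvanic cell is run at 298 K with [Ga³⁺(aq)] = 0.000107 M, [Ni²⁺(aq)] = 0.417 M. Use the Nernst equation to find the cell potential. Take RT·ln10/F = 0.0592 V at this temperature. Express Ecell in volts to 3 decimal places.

Ni²⁺/Ni is reduced (cathode, E° = −0.244 V) and Ga³⁺/Ga is oxidized (anode).
E°cell = −0.244 − (−0.552) = +0.308 V, with n = 6 electrons transferred.
For the overall reaction 3 Ni²⁺(aq) + 2 Ga(s) → 3 Ni(s) + 2 Ga³⁺(aq), Q = [Ga³⁺(aq)]^2 / [Ni²⁺(aq)]^3 = 1.58×10^−7, giving log Q = −6.802.
By the Nernst equation, E = +0.308 − (0.0592/6)·(−6.802) = +0.375 V.

+0.375 V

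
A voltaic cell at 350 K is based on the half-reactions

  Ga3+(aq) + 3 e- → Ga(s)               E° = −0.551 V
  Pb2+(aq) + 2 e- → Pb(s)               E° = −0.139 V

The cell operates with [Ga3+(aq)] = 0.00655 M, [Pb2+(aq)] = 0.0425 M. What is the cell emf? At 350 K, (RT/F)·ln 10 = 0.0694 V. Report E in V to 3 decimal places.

+0.415 V

The Pb²⁺/Pb couple has the more positive E°, so it is the cathode; Ga³⁺/Ga is the anode.
The standard potential is −0.139 − (−0.551) = +0.412 V and the balanced reaction transfers n = 6 electrons.
For the overall reaction 3 Pb2+(aq) + 2 Ga(s) → 3 Pb(s) + 2 Ga3+(aq), Q = [Ga3+(aq)]^2 / [Pb2+(aq)]^3 = 0.559, giving log Q = −0.253.
Applying E = E° − (RT ln10/nF)·log Q gives +0.412 − (0.0694/6)(−0.253) = +0.415 V.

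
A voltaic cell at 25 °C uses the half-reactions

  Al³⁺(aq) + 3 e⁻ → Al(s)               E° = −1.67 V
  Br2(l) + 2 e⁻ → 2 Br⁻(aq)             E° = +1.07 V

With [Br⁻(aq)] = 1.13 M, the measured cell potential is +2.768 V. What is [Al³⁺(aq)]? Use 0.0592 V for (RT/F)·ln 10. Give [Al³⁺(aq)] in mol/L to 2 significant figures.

0.026 M

Br₂/Br⁻ is the cathode (higher E°); E°cell = +1.07 − (−1.67) = +2.74 V with n = 6.
Rearranging E = E° − (0.0592/n)·log Q gives log Q = 6(+2.74 − (+2.768))/0.0592 = −2.838.
The balanced reaction is 3 Br2(l) + 2 Al(s) → 6 Br⁻(aq) + 2 Al³⁺(aq), so Q = [Br⁻(aq)]^6·[Al³⁺(aq)]^2.
Isolating [Al³⁺(aq)] in Q = 10^{−2.838} yields log [Al³⁺(aq)] = −1.578, i.e. 0.026 M.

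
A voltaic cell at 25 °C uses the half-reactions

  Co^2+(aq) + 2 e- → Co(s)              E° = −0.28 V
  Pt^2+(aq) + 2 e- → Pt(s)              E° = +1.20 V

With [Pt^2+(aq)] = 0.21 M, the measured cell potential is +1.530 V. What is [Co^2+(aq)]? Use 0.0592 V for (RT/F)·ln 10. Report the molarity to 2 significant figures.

With Pt²⁺/Pt at the cathode and Co²⁺/Co at the anode, E°cell = +1.20 − (−0.28) = +1.48 V (n = 2).
Rearranging E = E° − (0.0592/n)·log Q gives log Q = 2(+1.48 − (+1.530))/0.0592 = −1.689.
The balanced reaction is Pt^2+(aq) + Co(s) → Pt(s) + Co^2+(aq), so Q = [Co^2+(aq)] / [Pt^2+(aq)].
Isolating [Co^2+(aq)] in Q = 10^{−1.689} yields log [Co^2+(aq)] = −2.367, i.e. 0.0043 M.

0.0043 M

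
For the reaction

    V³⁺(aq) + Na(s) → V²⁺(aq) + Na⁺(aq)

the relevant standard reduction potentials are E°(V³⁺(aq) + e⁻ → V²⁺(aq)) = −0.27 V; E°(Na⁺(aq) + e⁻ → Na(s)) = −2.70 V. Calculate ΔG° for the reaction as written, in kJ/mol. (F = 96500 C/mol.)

In the reaction as written V³⁺(aq) is reduced, so the V³⁺/V²⁺ couple is the cathode and Na⁺/Na is the anode.
E°cell = −0.27 − (−2.70) = +2.43 V; balancing electrons gives n = 1.
ΔG° = −nFE°cell = −(1)(96500)(+2.43) J/mol = −234 kJ/mol.

−234 kJ/mol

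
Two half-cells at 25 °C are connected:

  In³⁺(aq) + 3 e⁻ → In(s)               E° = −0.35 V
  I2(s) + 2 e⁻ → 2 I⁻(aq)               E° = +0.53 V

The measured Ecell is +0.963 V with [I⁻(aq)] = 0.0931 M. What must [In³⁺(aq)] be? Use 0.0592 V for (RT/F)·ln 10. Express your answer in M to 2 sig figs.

I₂/I⁻ is the cathode (higher E°); E°cell = +0.53 − (−0.35) = +0.88 V with n = 6.
From the Nernst equation, log Q = n(E° − E)/0.0592 = 6·(+0.88 − (+0.963))/0.0592 = −8.412.
Balancing electrons gives 3 I2(s) + 2 In(s) → 6 I⁻(aq) + 2 In³⁺(aq); thus Q = [I⁻(aq)]^6·[In³⁺(aq)]^2.
Isolating [In³⁺(aq)] in Q = 10^{−8.412} yields log [In³⁺(aq)] = −1.113, i.e. 0.077 M.

0.077 M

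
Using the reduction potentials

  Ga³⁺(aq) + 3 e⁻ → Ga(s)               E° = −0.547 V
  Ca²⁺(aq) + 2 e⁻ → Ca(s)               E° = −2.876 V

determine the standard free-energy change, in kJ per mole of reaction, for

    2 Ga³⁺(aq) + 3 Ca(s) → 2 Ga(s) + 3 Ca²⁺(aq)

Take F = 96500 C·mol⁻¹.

−1348 kJ/mol

In the reaction as written Ga³⁺(aq) is reduced, so the Ga³⁺/Ga couple is the cathode and Ca²⁺/Ca is the anode.
E°cell = −0.547 − (−2.876) = +2.329 V; balancing electrons gives n = 6.
ΔG° = −nFE°cell = −(6)(96500)(+2.329) J/mol = −1348 kJ/mol.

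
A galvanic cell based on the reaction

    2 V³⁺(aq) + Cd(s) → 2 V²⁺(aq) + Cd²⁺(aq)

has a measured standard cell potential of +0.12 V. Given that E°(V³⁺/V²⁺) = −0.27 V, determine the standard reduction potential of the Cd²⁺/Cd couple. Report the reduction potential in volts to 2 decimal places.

In the reaction as written the V³⁺/V²⁺ couple is reduced (cathode) and Cd²⁺/Cd is oxidized (anode), so E°cell = E°(V³⁺/V²⁺) − E°(Cd²⁺/Cd).
E°(Cd²⁺/Cd) = E°(cathode) − E°cell = −0.27 − (+0.12) = −0.39 V.

−0.39 V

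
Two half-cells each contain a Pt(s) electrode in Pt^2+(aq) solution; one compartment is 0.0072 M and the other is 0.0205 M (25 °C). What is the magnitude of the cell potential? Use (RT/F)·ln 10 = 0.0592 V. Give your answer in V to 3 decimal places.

0.013 V

For a concentration cell E°cell = 0, since both electrodes use the same couple.
The compartment with the higher Pt^2+(aq) concentration (0.0205 M) acts as the cathode; ions are reduced there and produced at the dilute (0.0072 M) anode.
With n = 2, Ecell = −(0.0592/2)·log([dilute]/[conc]) = −(0.0592/2)·log(0.0072/0.0205) = +0.013 V.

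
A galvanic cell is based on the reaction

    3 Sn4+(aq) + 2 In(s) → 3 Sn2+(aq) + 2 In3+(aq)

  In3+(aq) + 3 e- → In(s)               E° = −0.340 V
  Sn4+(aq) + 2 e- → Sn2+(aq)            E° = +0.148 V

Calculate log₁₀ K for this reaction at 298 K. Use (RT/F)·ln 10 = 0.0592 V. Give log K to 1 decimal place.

log K = 49.5

The Sn⁴⁺/Sn²⁺ couple is reduced (cathode); E°cell = +0.148 − (−0.340) = +0.488 V with n = 6.
At equilibrium E = 0, so log K = nE°cell / 0.0592 = (6)(+0.488) / 0.0592 = 49.5.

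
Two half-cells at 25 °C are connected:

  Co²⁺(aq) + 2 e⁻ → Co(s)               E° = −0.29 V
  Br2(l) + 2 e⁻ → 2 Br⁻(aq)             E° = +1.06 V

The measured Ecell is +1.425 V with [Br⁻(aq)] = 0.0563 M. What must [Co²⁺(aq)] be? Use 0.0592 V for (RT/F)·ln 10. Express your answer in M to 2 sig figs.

The Br₂/Br⁻ couple has the larger reduction potential, so it is the cathode: E°cell = +1.06 − (−0.29) = +1.35 V and n = 2.
Since E = E° − (0.0592/n)·log Q, log Q = n(E° − E)/0.0592 = −2.534.
For Br2(l) + Co(s) → 2 Br⁻(aq) + Co²⁺(aq), the reaction quotient is Q = [Br⁻(aq)]^2·[Co²⁺(aq)].
Substituting the known concentrations and solving, log [Co²⁺(aq)] = −0.035 and [Co²⁺(aq)] = 0.92 M.

0.92 M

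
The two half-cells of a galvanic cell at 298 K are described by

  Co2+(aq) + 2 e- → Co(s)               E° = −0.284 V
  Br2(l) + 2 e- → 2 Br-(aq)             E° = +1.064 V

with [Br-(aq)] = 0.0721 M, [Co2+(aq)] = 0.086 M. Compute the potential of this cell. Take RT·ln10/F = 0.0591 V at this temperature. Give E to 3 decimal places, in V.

+1.447 V

Since E°(Br₂/Br⁻) > E°(Co²⁺/Co), Br₂/Br⁻ serves as the cathode.
E°cell = +1.064 − (−0.284) = +1.348 V, with n = 2 electrons transferred.
The balanced reaction is Br2(l) + Co(s) → 2 Br-(aq) + Co2+(aq), so Q = [Br-(aq)]^2·[Co2+(aq)] = 0.000447 and log Q = −3.350.
Applying E = E° − (RT ln10/nF)·log Q gives +1.348 − (0.0591/2)(−3.350) = +1.447 V.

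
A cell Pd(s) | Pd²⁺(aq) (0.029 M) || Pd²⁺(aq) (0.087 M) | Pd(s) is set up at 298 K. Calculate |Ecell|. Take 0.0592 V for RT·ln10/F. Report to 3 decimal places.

For a concentration cell E°cell = 0, since both electrodes use the same couple.
The compartment with the higher Pd²⁺(aq) concentration (0.087 M) acts as the cathode; ions are reduced there and produced at the dilute (0.029 M) anode.
With n = 2, Ecell = −(0.0592/2)·log([dilute]/[conc]) = −(0.0592/2)·log(0.029/0.087) = +0.014 V.

0.014 V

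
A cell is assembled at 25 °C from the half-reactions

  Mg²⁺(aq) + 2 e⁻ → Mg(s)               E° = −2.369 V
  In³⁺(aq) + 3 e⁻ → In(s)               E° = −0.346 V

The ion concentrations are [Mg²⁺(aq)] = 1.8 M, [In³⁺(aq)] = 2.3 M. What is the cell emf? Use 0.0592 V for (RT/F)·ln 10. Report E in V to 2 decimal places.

In³⁺/In is reduced (cathode, E° = −0.346 V) and Mg²⁺/Mg is oxidized (anode).
The standard potential is −0.346 − (−2.369) = +2.023 V and the balanced reaction transfers n = 6 electrons.
Balancing gives 2 In³⁺(aq) + 3 Mg(s) → 2 In(s) + 3 Mg²⁺(aq); hence Q = [Mg²⁺(aq)]^3 / [In³⁺(aq)]^2 = 1.1 (log Q = 0.042).
E = E° − (0.0592/n)·log Q = +2.023 − (0.0592/6)(0.042) = +2.02 V.

+2.02 V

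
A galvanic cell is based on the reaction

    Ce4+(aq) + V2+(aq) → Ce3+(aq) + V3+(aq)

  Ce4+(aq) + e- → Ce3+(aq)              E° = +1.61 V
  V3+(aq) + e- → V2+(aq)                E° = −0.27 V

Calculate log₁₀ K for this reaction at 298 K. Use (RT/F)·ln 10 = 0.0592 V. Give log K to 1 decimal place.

The Ce⁴⁺/Ce³⁺ couple is reduced (cathode); E°cell = +1.61 − (−0.27) = +1.88 V with n = 1.
At equilibrium E = 0, so log K = nE°cell / 0.0592 = (1)(+1.88) / 0.0592 = 31.8.

log K = 31.8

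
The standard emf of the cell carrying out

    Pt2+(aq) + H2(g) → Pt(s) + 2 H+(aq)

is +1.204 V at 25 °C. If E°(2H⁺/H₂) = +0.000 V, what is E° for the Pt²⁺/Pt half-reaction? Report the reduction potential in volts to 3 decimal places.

+1.204 V

In the reaction as written the Pt²⁺/Pt couple is reduced (cathode) and 2H⁺/H₂ is oxidized (anode), so E°cell = E°(Pt²⁺/Pt) − E°(2H⁺/H₂).
E°(Pt²⁺/Pt) = E°cell + E°(anode) = +1.204 + (+0.000) = +1.204 V.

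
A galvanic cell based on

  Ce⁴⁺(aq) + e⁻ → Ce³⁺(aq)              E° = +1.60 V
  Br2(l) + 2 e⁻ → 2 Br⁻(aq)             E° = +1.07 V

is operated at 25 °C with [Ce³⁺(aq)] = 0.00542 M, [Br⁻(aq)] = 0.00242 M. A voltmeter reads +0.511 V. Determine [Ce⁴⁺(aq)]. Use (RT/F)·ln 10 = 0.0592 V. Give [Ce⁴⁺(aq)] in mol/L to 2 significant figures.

Ce⁴⁺/Ce³⁺ is the cathode (higher E°); E°cell = +1.60 − (+1.07) = +0.53 V with n = 2.
Rearranging E = E° − (0.0592/n)·log Q gives log Q = 2(+0.53 − (+0.511))/0.0592 = 0.642.
For 2 Ce⁴⁺(aq) + 2 Br⁻(aq) → 2 Ce³⁺(aq) + Br2(l), the reaction quotient is Q = [Ce³⁺(aq)]^2 / ([Ce⁴⁺(aq)]^2·[Br⁻(aq)]^2).
Solving for the unknown gives log [Ce⁴⁺(aq)] = 0.029, so [Ce⁴⁺(aq)] ≈ 1.1 M.

1.1 M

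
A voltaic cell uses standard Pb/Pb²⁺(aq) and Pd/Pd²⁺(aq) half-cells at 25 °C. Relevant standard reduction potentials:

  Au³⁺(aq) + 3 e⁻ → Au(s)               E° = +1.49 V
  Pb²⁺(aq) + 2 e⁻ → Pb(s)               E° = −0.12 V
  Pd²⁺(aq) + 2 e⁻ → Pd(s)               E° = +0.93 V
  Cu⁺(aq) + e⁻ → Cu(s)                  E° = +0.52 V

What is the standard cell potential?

+1.05 V

The Pd²⁺/Pd couple has the higher E°, so Pd ion is reduced (cathode) and Pb is oxidized (anode).
E°cell = E°(cathode) − E°(anode) = +0.93 − (−0.12) = +1.05 V.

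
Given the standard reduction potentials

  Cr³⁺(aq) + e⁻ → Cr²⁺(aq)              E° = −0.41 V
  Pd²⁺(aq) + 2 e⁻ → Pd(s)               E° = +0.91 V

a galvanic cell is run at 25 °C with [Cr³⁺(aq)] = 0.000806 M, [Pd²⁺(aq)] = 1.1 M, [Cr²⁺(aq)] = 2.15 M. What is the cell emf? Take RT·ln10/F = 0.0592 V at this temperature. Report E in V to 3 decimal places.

Since E°(Pd²⁺/Pd) > E°(Cr³⁺/Cr²⁺), Pd²⁺/Pd serves as the cathode.
The standard potential is +0.91 − (−0.41) = +1.32 V and the balanced reaction transfers n = 2 electrons.
The balanced reaction is Pd²⁺(aq) + 2 Cr²⁺(aq) → Pd(s) + 2 Cr³⁺(aq), so Q = [Cr³⁺(aq)]^2 / ([Pd²⁺(aq)]·[Cr²⁺(aq)]^2) = 1.28×10^−7 and log Q = −6.894.
E = E° − (0.0592/n)·log Q = +1.32 − (0.0592/2)(−6.894) = +1.524 V.

+1.524 V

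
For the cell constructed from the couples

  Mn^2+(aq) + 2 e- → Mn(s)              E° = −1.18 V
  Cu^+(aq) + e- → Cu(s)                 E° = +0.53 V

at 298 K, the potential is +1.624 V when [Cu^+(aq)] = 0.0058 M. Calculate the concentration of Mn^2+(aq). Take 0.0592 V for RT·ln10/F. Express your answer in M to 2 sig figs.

0.027 M

Cu⁺/Cu is the cathode (higher E°); E°cell = +0.53 − (−1.18) = +1.71 V with n = 2.
Since E = E° − (0.0592/n)·log Q, log Q = n(E° − E)/0.0592 = 2.905.
The balanced reaction is 2 Cu^+(aq) + Mn(s) → 2 Cu(s) + Mn^2+(aq), so Q = [Mn^2+(aq)] / [Cu^+(aq)]^2.
Solving for the unknown gives log [Mn^2+(aq)] = −1.568, so [Mn^2+(aq)] ≈ 0.027 M.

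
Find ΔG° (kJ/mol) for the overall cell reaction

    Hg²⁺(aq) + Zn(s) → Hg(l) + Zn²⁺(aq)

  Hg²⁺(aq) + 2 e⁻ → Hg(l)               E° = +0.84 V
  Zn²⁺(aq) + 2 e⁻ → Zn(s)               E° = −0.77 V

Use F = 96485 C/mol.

In the reaction as written Hg²⁺(aq) is reduced, so the Hg²⁺/Hg couple is the cathode and Zn²⁺/Zn is the anode.
E°cell = +0.84 − (−0.77) = +1.61 V; balancing electrons gives n = 2.
ΔG° = −nFE°cell = −(2)(96485)(+1.61) J/mol = −311 kJ/mol.

−311 kJ/mol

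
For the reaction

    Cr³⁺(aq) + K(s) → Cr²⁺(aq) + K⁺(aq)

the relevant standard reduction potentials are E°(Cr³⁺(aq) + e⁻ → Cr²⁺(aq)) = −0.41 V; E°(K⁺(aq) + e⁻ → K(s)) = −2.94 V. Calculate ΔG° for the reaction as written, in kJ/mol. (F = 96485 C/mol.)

In the reaction as written Cr³⁺(aq) is reduced, so the Cr³⁺/Cr²⁺ couple is the cathode and K⁺/K is the anode.
E°cell = −0.41 − (−2.94) = +2.53 V; balancing electrons gives n = 1.
ΔG° = −nFE°cell = −(1)(96485)(+2.53) J/mol = −244 kJ/mol.

−244 kJ/mol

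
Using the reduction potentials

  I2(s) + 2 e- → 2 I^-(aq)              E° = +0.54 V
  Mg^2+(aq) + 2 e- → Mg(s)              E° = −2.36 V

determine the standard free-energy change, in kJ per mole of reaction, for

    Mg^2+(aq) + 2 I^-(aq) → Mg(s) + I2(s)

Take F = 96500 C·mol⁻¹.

+560 kJ/mol

In the reaction as written Mg^2+(aq) is reduced, so the Mg²⁺/Mg couple is the cathode and I₂/I⁻ is the anode.
E°cell = −2.36 − (+0.54) = −2.90 V; balancing electrons gives n = 2.
ΔG° = −nFE°cell = −(2)(96500)(−2.90) J/mol = +560 kJ/mol.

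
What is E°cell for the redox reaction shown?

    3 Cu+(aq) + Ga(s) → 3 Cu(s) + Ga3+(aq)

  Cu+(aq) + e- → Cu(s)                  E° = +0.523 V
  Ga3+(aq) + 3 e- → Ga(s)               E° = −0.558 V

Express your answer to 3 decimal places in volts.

In the reaction as written, Cu+(aq) is reduced (cathode) and Ga3+(aq) is produced by oxidation at the anode.
E°cell = E°(cathode) − E°(anode) = +0.523 − (−0.558) = +1.081 V.

+1.081 V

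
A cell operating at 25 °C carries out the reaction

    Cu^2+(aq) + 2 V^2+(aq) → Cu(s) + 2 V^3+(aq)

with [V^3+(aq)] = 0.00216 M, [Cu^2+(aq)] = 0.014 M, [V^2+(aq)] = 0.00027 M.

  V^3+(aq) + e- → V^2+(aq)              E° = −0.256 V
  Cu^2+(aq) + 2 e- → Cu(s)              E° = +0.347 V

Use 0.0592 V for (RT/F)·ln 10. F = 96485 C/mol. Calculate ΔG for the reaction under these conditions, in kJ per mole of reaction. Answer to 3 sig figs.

The standard cell potential is +0.347 − (−0.256) = +0.603 V, with n = 2 electrons in the balanced equation.
The reaction quotient is [V^3+(aq)]^2 / ([Cu^2+(aq)]·[V^2+(aq)]^2) = 4.57×10^3; by Nernst, E = +0.603 − (0.0592/2)(3.660) = +0.4947 V.
ΔG = −nFE = −(2)(96485)(+0.4947) J/mol = −95.5 kJ/mol.

−95.5 kJ/mol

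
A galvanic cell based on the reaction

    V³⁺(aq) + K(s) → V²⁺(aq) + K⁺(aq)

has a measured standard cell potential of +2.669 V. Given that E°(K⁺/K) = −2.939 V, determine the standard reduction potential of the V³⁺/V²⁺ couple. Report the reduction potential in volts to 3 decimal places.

In the reaction as written the V³⁺/V²⁺ couple is reduced (cathode) and K⁺/K is oxidized (anode), so E°cell = E°(V³⁺/V²⁺) − E°(K⁺/K).
E°(V³⁺/V²⁺) = E°cell + E°(anode) = +2.669 + (−2.939) = −0.270 V.

−0.270 V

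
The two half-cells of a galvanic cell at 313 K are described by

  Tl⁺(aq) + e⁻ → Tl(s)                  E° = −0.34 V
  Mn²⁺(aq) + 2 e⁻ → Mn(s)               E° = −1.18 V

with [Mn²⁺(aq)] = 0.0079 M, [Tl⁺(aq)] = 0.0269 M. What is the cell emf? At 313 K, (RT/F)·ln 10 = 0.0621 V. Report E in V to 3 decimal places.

Tl⁺/Tl is reduced (cathode, E° = −0.34 V) and Mn²⁺/Mn is oxidized (anode).
E°cell = −0.34 − (−1.18) = +0.84 V, with n = 2 electrons transferred.
Balancing gives 2 Tl⁺(aq) + Mn(s) → 2 Tl(s) + Mn²⁺(aq); hence Q = [Mn²⁺(aq)] / [Tl⁺(aq)]^2 = 10.9 (log Q = 1.038).
E = E° − (0.0621/n)·log Q = +0.84 − (0.0621/2)(1.038) = +0.808 V.

+0.808 V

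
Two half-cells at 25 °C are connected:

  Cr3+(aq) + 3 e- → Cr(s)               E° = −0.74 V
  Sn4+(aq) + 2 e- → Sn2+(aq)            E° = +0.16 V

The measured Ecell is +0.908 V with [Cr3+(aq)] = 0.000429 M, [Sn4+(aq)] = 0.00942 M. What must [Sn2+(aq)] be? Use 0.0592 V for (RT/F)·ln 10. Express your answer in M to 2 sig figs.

The Sn⁴⁺/Sn²⁺ couple has the larger reduction potential, so it is the cathode: E°cell = +0.16 − (−0.74) = +0.90 V and n = 6.
From the Nernst equation, log Q = n(E° − E)/0.0592 = 6·(+0.90 − (+0.908))/0.0592 = −0.811.
For 3 Sn4+(aq) + 2 Cr(s) → 3 Sn2+(aq) + 2 Cr3+(aq), the reaction quotient is Q = ([Sn2+(aq)]^3·[Cr3+(aq)]^2) / [Sn4+(aq)]^3.
Substituting the known concentrations and solving, log [Sn2+(aq)] = −0.051 and [Sn2+(aq)] = 0.89 M.

0.89 M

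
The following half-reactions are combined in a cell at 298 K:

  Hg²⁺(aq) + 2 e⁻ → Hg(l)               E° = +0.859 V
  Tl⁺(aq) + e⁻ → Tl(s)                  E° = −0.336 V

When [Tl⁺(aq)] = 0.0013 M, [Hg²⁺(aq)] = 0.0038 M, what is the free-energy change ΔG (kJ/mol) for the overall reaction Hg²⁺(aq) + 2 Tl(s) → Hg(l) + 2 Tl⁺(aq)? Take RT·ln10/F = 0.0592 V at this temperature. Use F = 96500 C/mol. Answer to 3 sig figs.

E°cell = +0.859 − (−0.336) = +1.195 V; the balanced reaction transfers n = 2 electrons.
The reaction quotient is [Tl⁺(aq)]^2 / [Hg²⁺(aq)] = 0.000445; by Nernst, E = +1.195 − (0.0592/2)(−3.352) = +1.2942 V.
Finally ΔG = −nFE = −(2)(96500 C/mol)(+1.2942 V) = −250 kJ/mol.

−250 kJ/mol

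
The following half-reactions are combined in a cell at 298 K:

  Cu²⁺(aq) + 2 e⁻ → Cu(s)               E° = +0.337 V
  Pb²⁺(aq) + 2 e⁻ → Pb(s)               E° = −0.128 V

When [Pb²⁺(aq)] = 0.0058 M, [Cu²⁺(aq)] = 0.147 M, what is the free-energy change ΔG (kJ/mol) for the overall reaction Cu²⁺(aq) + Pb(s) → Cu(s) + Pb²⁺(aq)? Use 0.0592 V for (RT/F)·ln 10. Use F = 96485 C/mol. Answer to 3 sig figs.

E°cell = +0.337 − (−0.128) = +0.465 V; the balanced reaction transfers n = 2 electrons.
Here Q = [Pb²⁺(aq)] / [Cu²⁺(aq)] = 0.0395 (log Q = −1.404), giving E = +0.465 − (0.0592/2)·(−1.404) = +0.5066 V.
ΔG = −nFE = −(2)(96485)(+0.5066) J/mol = −97.8 kJ/mol.

−97.8 kJ/mol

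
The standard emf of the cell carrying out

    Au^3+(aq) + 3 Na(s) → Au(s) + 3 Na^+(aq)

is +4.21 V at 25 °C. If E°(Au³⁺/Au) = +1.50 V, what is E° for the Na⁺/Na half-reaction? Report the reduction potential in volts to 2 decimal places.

−2.71 V

In the reaction as written the Au³⁺/Au couple is reduced (cathode) and Na⁺/Na is oxidized (anode), so E°cell = E°(Au³⁺/Au) − E°(Na⁺/Na).
E°(Na⁺/Na) = E°(cathode) − E°cell = +1.50 − (+4.21) = −2.71 V.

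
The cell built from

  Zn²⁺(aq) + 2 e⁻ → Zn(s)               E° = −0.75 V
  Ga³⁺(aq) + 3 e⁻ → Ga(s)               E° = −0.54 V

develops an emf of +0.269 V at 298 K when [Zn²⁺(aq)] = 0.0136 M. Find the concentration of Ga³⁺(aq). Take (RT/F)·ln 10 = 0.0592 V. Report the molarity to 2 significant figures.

With Ga³⁺/Ga at the cathode and Zn²⁺/Zn at the anode, E°cell = −0.54 − (−0.75) = +0.21 V (n = 6).
Rearranging E = E° − (0.0592/n)·log Q gives log Q = 6(+0.21 − (+0.269))/0.0592 = −5.980.
For 2 Ga³⁺(aq) + 3 Zn(s) → 2 Ga(s) + 3 Zn²⁺(aq), the reaction quotient is Q = [Zn²⁺(aq)]^3 / [Ga³⁺(aq)]^2.
Solving for the unknown gives log [Ga³⁺(aq)] = 0.190, so [Ga³⁺(aq)] ≈ 1.5 M.

1.5 M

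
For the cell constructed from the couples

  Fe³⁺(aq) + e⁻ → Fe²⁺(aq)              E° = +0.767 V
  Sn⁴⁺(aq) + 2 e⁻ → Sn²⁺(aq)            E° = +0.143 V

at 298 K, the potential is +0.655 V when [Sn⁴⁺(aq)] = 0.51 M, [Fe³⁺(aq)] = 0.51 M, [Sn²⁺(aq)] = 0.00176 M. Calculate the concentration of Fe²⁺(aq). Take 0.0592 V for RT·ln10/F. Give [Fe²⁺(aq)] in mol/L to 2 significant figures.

Fe³⁺/Fe²⁺ is the cathode (higher E°); E°cell = +0.767 − (+0.143) = +0.624 V with n = 2.
From the Nernst equation, log Q = n(E° − E)/0.0592 = 2·(+0.624 − (+0.655))/0.0592 = −1.047.
Balancing electrons gives 2 Fe³⁺(aq) + Sn²⁺(aq) → 2 Fe²⁺(aq) + Sn⁴⁺(aq); thus Q = ([Fe²⁺(aq)]^2·[Sn⁴⁺(aq)]) / ([Fe³⁺(aq)]^2·[Sn²⁺(aq)]).
Solving for the unknown gives log [Fe²⁺(aq)] = −2.047, so [Fe²⁺(aq)] ≈ 0.0090 M.

0.0090 M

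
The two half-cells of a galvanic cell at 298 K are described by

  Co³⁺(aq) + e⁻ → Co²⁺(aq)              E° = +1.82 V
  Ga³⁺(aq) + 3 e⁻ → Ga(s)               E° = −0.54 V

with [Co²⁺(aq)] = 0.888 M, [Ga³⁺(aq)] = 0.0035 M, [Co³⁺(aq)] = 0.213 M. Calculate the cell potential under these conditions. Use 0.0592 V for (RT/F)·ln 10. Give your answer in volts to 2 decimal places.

+2.37 V

The Co³⁺/Co²⁺ couple has the more positive E°, so it is the cathode; Ga³⁺/Ga is the anode.
E°cell = +1.82 − (−0.54) = +2.36 V, with n = 3 electrons transferred.
For the overall reaction 3 Co³⁺(aq) + Ga(s) → 3 Co²⁺(aq) + Ga³⁺(aq), Q = ([Co²⁺(aq)]^3·[Ga³⁺(aq)]) / [Co³⁺(aq)]^3 = 0.254, giving log Q = −0.596.
E = E° − (0.0592/n)·log Q = +2.36 − (0.0592/3)(−0.596) = +2.37 V.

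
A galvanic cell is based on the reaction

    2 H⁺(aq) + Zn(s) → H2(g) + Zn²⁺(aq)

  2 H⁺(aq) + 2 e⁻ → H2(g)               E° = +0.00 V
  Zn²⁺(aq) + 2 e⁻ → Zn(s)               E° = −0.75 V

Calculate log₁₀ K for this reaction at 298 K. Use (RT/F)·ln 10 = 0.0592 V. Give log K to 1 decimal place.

log K = 25.3

The 2H⁺/H₂ couple is reduced (cathode); E°cell = +0.00 − (−0.75) = +0.75 V with n = 2.
At equilibrium E = 0, so log K = nE°cell / 0.0592 = (2)(+0.75) / 0.0592 = 25.3.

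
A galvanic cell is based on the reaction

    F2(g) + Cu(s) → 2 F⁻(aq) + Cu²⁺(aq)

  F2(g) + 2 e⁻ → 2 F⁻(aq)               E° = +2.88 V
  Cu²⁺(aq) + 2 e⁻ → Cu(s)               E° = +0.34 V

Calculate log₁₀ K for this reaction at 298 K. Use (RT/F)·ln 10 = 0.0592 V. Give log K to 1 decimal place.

log K = 85.8

The F₂/F⁻ couple is reduced (cathode); E°cell = +2.88 − (+0.34) = +2.54 V with n = 2.
At equilibrium E = 0, so log K = nE°cell / 0.0592 = (2)(+2.54) / 0.0592 = 85.8.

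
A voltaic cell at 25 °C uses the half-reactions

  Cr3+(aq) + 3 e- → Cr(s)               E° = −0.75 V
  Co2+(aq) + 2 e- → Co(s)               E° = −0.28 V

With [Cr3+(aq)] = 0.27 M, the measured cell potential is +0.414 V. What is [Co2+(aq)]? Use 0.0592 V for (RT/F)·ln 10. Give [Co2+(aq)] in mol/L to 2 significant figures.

0.0054 M

Co²⁺/Co is the cathode (higher E°); E°cell = −0.28 − (−0.75) = +0.47 V with n = 6.
Rearranging E = E° − (0.0592/n)·log Q gives log Q = 6(+0.47 − (+0.414))/0.0592 = 5.676.
Balancing electrons gives 3 Co2+(aq) + 2 Cr(s) → 3 Co(s) + 2 Cr3+(aq); thus Q = [Cr3+(aq)]^2 / [Co2+(aq)]^3.
Solving for the unknown gives log [Co2+(aq)] = −2.271, so [Co2+(aq)] ≈ 0.0054 M.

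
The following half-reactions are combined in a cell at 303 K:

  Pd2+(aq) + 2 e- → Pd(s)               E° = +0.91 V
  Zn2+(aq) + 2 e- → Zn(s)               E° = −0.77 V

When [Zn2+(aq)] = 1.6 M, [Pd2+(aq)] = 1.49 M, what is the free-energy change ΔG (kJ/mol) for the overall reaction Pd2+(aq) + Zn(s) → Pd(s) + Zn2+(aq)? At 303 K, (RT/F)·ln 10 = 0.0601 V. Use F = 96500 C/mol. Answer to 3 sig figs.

−324 kJ/mol

The standard cell potential is +0.91 − (−0.77) = +1.68 V, with n = 2 electrons in the balanced equation.
Here Q = [Zn2+(aq)] / [Pd2+(aq)] = 1.07 (log Q = 0.031), giving E = +1.68 − (0.0601/2)·(0.031) = +1.6791 V.
ΔG = −nFE = −(2)(96500)(+1.6791) J/mol = −324 kJ/mol.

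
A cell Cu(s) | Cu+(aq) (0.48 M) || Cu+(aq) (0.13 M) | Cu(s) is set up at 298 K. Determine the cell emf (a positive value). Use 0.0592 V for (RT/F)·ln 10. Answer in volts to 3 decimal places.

0.034 V

For a concentration cell E°cell = 0, since both electrodes use the same couple.
The compartment with the higher Cu+(aq) concentration (0.48 M) acts as the cathode; ions are reduced there and produced at the dilute (0.13 M) anode.
With n = 1, Ecell = −(0.0592/1)·log([dilute]/[conc]) = −(0.0592/1)·log(0.13/0.48) = +0.034 V.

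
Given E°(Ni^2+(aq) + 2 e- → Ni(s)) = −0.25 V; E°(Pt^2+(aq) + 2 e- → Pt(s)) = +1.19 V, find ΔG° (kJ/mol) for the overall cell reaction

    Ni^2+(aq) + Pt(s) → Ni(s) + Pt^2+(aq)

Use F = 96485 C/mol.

+278 kJ/mol

In the reaction as written Ni^2+(aq) is reduced, so the Ni²⁺/Ni couple is the cathode and Pt²⁺/Pt is the anode.
E°cell = −0.25 − (+1.19) = −1.44 V; balancing electrons gives n = 2.
ΔG° = −nFE°cell = −(2)(96485)(−1.44) J/mol = +278 kJ/mol.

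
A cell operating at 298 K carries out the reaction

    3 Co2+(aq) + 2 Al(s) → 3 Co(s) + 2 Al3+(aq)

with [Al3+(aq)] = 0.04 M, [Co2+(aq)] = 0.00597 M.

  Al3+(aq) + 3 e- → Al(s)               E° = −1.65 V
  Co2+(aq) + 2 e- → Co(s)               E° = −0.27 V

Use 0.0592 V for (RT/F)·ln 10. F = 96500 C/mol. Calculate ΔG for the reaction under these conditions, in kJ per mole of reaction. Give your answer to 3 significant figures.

With Co²⁺/Co reduced at the cathode, E°cell = −0.27 − (−1.65) = +1.38 V and n = 6.
Here Q = [Al3+(aq)]^2 / [Co2+(aq)]^3 = 7.52×10^3 (log Q = 3.876), giving E = +1.38 − (0.0592/6)·(3.876) = +1.3418 V.
Then ΔG = −nFE = −6 × 96500 × +1.3418 J/mol = −777 kJ/mol.

−777 kJ/mol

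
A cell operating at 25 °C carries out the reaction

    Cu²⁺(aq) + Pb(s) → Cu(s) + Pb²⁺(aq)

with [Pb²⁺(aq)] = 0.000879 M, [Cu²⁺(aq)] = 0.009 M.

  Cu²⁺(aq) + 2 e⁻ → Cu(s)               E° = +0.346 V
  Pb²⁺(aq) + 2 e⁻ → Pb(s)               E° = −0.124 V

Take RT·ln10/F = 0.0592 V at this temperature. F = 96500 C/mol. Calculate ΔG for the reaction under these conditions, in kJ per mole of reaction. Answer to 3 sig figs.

−96.5 kJ/mol

The standard cell potential is +0.346 − (−0.124) = +0.470 V, with n = 2 electrons in the balanced equation.
The reaction quotient is [Pb²⁺(aq)] / [Cu²⁺(aq)] = 0.0977; by Nernst, E = +0.470 − (0.0592/2)(−1.010) = +0.4999 V.
ΔG = −nFE = −(2)(96500)(+0.4999) J/mol = −96.5 kJ/mol.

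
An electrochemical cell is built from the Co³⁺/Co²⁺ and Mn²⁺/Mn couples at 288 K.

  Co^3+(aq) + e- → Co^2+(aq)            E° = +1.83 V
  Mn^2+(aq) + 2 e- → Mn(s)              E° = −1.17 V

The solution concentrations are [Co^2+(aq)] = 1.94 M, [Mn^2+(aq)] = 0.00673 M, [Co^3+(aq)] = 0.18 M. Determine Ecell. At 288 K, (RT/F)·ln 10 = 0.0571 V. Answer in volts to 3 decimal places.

+3.003 V

Since E°(Co³⁺/Co²⁺) > E°(Mn²⁺/Mn), Co³⁺/Co²⁺ serves as the cathode.
E°cell = +1.83 − (−1.17) = +3.00 V, with n = 2 electrons transferred.
For the overall reaction 2 Co^3+(aq) + Mn(s) → 2 Co^2+(aq) + Mn^2+(aq), Q = ([Co^2+(aq)]^2·[Mn^2+(aq)]) / [Co^3+(aq)]^2 = 0.782, giving log Q = −0.107.
Applying E = E° − (RT ln10/nF)·log Q gives +3.00 − (0.0571/2)(−0.107) = +3.003 V.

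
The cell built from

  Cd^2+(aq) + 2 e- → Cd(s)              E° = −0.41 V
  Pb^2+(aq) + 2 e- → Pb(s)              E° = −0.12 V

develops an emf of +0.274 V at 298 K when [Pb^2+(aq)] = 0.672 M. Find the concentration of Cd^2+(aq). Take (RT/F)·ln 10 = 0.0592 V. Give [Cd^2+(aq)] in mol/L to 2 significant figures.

2.3 M

Pb²⁺/Pb is the cathode (higher E°); E°cell = −0.12 − (−0.41) = +0.29 V with n = 2.
From the Nernst equation, log Q = n(E° − E)/0.0592 = 2·(+0.29 − (+0.274))/0.0592 = 0.541.
Balancing electrons gives Pb^2+(aq) + Cd(s) → Pb(s) + Cd^2+(aq); thus Q = [Cd^2+(aq)] / [Pb^2+(aq)].
Isolating [Cd^2+(aq)] in Q = 10^{0.541} yields log [Cd^2+(aq)] = 0.368, i.e. 2.3 M.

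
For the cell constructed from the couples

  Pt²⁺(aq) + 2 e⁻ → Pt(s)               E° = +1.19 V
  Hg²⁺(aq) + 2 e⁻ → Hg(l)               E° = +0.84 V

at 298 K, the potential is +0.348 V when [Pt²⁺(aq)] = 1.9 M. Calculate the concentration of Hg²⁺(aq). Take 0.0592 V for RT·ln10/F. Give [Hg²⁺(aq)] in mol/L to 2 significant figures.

2.2 M

With Pt²⁺/Pt at the cathode and Hg²⁺/Hg at the anode, E°cell = +1.19 − (+0.84) = +0.35 V (n = 2).
Since E = E° − (0.0592/n)·log Q, log Q = n(E° − E)/0.0592 = 0.068.
Balancing electrons gives Pt²⁺(aq) + Hg(l) → Pt(s) + Hg²⁺(aq); thus Q = [Hg²⁺(aq)] / [Pt²⁺(aq)].
Isolating [Hg²⁺(aq)] in Q = 10^{0.068} yields log [Hg²⁺(aq)] = 0.347, i.e. 2.2 M.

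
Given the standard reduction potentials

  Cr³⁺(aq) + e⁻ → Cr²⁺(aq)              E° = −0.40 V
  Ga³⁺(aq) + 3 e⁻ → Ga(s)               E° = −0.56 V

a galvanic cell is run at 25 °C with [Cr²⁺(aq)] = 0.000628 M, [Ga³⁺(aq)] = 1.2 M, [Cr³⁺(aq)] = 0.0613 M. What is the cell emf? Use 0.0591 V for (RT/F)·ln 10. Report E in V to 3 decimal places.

+0.276 V

Since E°(Cr³⁺/Cr²⁺) > E°(Ga³⁺/Ga), Cr³⁺/Cr²⁺ serves as the cathode.
E°cell = E°cat − E°an = −0.40 − (−0.56) = +0.16 V; n = 3.
Balancing gives 3 Cr³⁺(aq) + Ga(s) → 3 Cr²⁺(aq) + Ga³⁺(aq); hence Q = ([Cr²⁺(aq)]^3·[Ga³⁺(aq)]) / [Cr³⁺(aq)]^3 = 1.29×10^−6 (log Q = −5.889).
By the Nernst equation, E = +0.16 − (0.0591/3)·(−5.889) = +0.276 V.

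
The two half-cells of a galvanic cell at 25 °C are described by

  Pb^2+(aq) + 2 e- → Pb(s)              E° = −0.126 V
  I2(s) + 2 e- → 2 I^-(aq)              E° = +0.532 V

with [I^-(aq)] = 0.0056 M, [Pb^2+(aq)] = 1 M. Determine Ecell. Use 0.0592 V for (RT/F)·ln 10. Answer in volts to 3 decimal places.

I₂/I⁻ is reduced (cathode, E° = +0.532 V) and Pb²⁺/Pb is oxidized (anode).
E°cell = +0.532 − (−0.126) = +0.658 V, with n = 2 electrons transferred.
For the overall reaction I2(s) + Pb(s) → 2 I^-(aq) + Pb^2+(aq), Q = [I^-(aq)]^2·[Pb^2+(aq)] = 3.14×10^−5, giving log Q = −4.504.
By the Nernst equation, E = +0.658 − (0.0592/2)·(−4.504) = +0.791 V.

+0.791 V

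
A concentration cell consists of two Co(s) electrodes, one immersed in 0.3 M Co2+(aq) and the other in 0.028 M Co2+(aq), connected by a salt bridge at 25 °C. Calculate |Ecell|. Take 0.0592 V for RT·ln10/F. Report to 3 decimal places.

0.030 V

For a concentration cell E°cell = 0, since both electrodes use the same couple.
The compartment with the higher Co2+(aq) concentration (0.3 M) acts as the cathode; ions are reduced there and produced at the dilute (0.028 M) anode.
With n = 2, Ecell = −(0.0592/2)·log([dilute]/[conc]) = −(0.0592/2)·log(0.028/0.3) = +0.030 V.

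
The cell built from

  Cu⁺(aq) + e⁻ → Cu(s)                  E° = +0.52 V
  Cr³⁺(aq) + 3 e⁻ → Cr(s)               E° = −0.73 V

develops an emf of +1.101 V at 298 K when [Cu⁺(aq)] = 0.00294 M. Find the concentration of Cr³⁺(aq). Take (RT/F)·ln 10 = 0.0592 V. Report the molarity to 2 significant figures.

0.90 M

The Cu⁺/Cu couple has the larger reduction potential, so it is the cathode: E°cell = +0.52 − (−0.73) = +1.25 V and n = 3.
From the Nernst equation, log Q = n(E° − E)/0.0592 = 3·(+1.25 − (+1.101))/0.0592 = 7.551.
The balanced reaction is 3 Cu⁺(aq) + Cr(s) → 3 Cu(s) + Cr³⁺(aq), so Q = [Cr³⁺(aq)] / [Cu⁺(aq)]^3.
Isolating [Cr³⁺(aq)] in Q = 10^{7.551} yields log [Cr³⁺(aq)] = −0.044, i.e. 0.90 M.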